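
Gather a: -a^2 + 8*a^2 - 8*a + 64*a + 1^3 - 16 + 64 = 7*a^2 + 56*a + 49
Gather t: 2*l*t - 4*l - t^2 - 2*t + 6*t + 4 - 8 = -4*l - t^2 + t*(2*l + 4) - 4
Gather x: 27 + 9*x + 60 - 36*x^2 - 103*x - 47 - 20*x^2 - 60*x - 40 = -56*x^2 - 154*x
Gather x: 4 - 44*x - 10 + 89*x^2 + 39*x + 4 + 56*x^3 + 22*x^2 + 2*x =56*x^3 + 111*x^2 - 3*x - 2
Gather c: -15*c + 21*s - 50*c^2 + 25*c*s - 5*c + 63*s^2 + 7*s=-50*c^2 + c*(25*s - 20) + 63*s^2 + 28*s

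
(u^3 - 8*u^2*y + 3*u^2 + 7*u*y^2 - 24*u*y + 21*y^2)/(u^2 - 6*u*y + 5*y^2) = (-u^2 + 7*u*y - 3*u + 21*y)/(-u + 5*y)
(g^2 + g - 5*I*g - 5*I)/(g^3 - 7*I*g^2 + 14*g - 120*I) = (g + 1)/(g^2 - 2*I*g + 24)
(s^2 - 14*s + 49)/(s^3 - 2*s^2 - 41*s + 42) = (s - 7)/(s^2 + 5*s - 6)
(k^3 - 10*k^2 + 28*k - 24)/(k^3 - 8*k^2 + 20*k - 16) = (k - 6)/(k - 4)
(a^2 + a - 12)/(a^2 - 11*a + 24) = (a + 4)/(a - 8)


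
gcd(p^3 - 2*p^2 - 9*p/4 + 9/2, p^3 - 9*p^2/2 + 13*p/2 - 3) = p^2 - 7*p/2 + 3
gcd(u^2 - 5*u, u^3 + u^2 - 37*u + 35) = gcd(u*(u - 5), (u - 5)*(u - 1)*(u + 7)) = u - 5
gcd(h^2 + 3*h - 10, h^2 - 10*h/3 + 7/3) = 1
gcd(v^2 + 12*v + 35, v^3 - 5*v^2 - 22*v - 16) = 1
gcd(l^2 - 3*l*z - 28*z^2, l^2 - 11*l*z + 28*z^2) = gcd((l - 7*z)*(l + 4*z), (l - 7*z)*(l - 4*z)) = -l + 7*z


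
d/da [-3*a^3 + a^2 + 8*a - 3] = -9*a^2 + 2*a + 8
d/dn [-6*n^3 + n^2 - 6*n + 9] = -18*n^2 + 2*n - 6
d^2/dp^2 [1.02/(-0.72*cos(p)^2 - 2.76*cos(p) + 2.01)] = (2.115072*(1 - cos(p)^2)^2 + 6.080832*cos(p)^3 + 14.732064*cos(p)^2 - 6.503112*cos(p) - 20.607264)/(0.72*cos(p)^2 + 2.76*cos(p) - 2.01)^3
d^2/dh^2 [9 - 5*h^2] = -10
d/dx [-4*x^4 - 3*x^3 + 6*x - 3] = -16*x^3 - 9*x^2 + 6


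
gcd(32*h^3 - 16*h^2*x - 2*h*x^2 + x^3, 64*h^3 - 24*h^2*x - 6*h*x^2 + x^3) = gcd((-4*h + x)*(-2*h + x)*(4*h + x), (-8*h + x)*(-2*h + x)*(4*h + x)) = -8*h^2 + 2*h*x + x^2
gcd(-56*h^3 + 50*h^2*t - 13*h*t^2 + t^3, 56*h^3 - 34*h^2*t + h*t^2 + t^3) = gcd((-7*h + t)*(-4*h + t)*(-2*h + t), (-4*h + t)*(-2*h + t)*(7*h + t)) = 8*h^2 - 6*h*t + t^2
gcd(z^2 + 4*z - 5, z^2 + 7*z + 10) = z + 5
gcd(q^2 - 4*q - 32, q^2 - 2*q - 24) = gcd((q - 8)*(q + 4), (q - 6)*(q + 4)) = q + 4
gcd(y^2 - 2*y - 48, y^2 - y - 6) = 1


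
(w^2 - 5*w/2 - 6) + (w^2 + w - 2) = 2*w^2 - 3*w/2 - 8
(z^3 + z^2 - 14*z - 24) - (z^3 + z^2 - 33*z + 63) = 19*z - 87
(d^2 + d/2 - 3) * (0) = 0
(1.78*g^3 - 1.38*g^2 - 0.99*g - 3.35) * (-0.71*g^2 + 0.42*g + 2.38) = -1.2638*g^5 + 1.7274*g^4 + 4.3597*g^3 - 1.3217*g^2 - 3.7632*g - 7.973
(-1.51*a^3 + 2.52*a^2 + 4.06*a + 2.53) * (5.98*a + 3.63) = -9.0298*a^4 + 9.5883*a^3 + 33.4264*a^2 + 29.8672*a + 9.1839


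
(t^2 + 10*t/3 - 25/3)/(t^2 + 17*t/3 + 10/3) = (3*t - 5)/(3*t + 2)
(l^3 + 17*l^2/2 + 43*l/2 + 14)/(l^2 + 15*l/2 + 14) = l + 1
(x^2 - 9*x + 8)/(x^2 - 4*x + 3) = (x - 8)/(x - 3)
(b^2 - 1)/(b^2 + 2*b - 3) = (b + 1)/(b + 3)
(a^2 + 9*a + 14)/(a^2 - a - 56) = (a + 2)/(a - 8)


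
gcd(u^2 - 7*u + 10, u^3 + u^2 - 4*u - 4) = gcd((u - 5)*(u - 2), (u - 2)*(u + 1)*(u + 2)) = u - 2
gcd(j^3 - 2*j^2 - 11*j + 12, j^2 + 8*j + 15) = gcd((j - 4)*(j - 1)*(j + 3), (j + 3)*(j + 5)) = j + 3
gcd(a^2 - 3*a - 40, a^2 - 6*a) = 1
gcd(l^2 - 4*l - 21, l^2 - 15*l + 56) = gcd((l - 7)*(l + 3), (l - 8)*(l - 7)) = l - 7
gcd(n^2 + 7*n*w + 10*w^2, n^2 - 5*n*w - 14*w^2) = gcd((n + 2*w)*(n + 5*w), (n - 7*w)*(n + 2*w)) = n + 2*w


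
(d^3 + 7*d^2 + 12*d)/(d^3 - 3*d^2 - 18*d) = (d + 4)/(d - 6)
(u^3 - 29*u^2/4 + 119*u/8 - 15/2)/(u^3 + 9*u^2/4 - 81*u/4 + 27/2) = (u^2 - 13*u/2 + 10)/(u^2 + 3*u - 18)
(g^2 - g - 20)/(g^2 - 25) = (g + 4)/(g + 5)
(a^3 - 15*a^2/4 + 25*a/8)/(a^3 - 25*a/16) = 2*(2*a - 5)/(4*a + 5)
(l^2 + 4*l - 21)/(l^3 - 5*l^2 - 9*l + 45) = (l + 7)/(l^2 - 2*l - 15)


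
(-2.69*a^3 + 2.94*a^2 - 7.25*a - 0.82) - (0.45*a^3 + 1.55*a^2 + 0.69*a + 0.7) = -3.14*a^3 + 1.39*a^2 - 7.94*a - 1.52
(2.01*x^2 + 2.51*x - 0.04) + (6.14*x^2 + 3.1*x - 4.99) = 8.15*x^2 + 5.61*x - 5.03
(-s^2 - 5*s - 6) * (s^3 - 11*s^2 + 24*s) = -s^5 + 6*s^4 + 25*s^3 - 54*s^2 - 144*s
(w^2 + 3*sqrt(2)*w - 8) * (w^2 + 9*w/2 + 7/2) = w^4 + 3*sqrt(2)*w^3 + 9*w^3/2 - 9*w^2/2 + 27*sqrt(2)*w^2/2 - 36*w + 21*sqrt(2)*w/2 - 28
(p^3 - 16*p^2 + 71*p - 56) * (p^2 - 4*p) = p^5 - 20*p^4 + 135*p^3 - 340*p^2 + 224*p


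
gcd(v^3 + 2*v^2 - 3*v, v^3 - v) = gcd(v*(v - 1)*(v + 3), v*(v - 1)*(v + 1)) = v^2 - v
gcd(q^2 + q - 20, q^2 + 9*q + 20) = q + 5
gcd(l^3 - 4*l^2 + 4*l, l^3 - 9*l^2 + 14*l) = l^2 - 2*l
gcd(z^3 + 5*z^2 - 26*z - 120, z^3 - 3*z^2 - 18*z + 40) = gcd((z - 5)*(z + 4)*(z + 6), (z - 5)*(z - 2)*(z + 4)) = z^2 - z - 20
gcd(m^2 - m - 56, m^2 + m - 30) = 1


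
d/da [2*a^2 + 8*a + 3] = 4*a + 8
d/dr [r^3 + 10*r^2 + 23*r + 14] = 3*r^2 + 20*r + 23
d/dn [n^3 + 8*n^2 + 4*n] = 3*n^2 + 16*n + 4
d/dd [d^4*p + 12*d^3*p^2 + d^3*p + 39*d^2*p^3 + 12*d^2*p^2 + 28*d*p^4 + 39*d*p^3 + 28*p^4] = p*(4*d^3 + 36*d^2*p + 3*d^2 + 78*d*p^2 + 24*d*p + 28*p^3 + 39*p^2)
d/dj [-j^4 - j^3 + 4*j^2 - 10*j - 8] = -4*j^3 - 3*j^2 + 8*j - 10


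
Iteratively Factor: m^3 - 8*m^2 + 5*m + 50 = (m + 2)*(m^2 - 10*m + 25) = (m - 5)*(m + 2)*(m - 5)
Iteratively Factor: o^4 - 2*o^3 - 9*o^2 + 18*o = (o)*(o^3 - 2*o^2 - 9*o + 18) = o*(o + 3)*(o^2 - 5*o + 6) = o*(o - 3)*(o + 3)*(o - 2)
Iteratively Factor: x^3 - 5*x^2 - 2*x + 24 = (x - 3)*(x^2 - 2*x - 8) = (x - 3)*(x + 2)*(x - 4)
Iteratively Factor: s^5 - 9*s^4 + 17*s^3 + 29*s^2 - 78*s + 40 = (s - 1)*(s^4 - 8*s^3 + 9*s^2 + 38*s - 40) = (s - 5)*(s - 1)*(s^3 - 3*s^2 - 6*s + 8) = (s - 5)*(s - 1)*(s + 2)*(s^2 - 5*s + 4) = (s - 5)*(s - 1)^2*(s + 2)*(s - 4)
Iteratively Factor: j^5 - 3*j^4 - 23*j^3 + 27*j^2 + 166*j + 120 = (j + 2)*(j^4 - 5*j^3 - 13*j^2 + 53*j + 60) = (j - 5)*(j + 2)*(j^3 - 13*j - 12) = (j - 5)*(j + 2)*(j + 3)*(j^2 - 3*j - 4) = (j - 5)*(j + 1)*(j + 2)*(j + 3)*(j - 4)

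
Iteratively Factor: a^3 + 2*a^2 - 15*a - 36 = (a - 4)*(a^2 + 6*a + 9) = (a - 4)*(a + 3)*(a + 3)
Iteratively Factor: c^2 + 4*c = (c + 4)*(c)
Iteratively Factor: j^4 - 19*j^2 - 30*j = (j - 5)*(j^3 + 5*j^2 + 6*j) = (j - 5)*(j + 2)*(j^2 + 3*j) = (j - 5)*(j + 2)*(j + 3)*(j)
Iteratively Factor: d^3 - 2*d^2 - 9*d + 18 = (d - 3)*(d^2 + d - 6) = (d - 3)*(d - 2)*(d + 3)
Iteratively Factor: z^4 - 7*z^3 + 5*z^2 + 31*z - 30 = (z - 3)*(z^3 - 4*z^2 - 7*z + 10) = (z - 3)*(z + 2)*(z^2 - 6*z + 5) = (z - 5)*(z - 3)*(z + 2)*(z - 1)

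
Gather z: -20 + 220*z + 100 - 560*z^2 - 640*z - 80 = -560*z^2 - 420*z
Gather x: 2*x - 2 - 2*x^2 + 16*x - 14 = -2*x^2 + 18*x - 16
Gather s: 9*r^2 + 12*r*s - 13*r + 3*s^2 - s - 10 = 9*r^2 - 13*r + 3*s^2 + s*(12*r - 1) - 10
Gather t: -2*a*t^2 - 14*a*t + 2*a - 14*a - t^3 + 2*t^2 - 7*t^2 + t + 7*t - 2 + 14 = -12*a - t^3 + t^2*(-2*a - 5) + t*(8 - 14*a) + 12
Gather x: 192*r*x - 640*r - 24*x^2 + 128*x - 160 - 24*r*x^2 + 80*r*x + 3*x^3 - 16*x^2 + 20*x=-640*r + 3*x^3 + x^2*(-24*r - 40) + x*(272*r + 148) - 160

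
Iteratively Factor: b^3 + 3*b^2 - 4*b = (b)*(b^2 + 3*b - 4) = b*(b - 1)*(b + 4)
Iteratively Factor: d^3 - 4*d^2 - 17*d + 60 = (d + 4)*(d^2 - 8*d + 15) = (d - 5)*(d + 4)*(d - 3)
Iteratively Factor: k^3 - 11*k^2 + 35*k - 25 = (k - 5)*(k^2 - 6*k + 5) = (k - 5)*(k - 1)*(k - 5)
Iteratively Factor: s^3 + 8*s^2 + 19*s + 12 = (s + 3)*(s^2 + 5*s + 4) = (s + 3)*(s + 4)*(s + 1)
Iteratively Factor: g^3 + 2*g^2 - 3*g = (g - 1)*(g^2 + 3*g) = g*(g - 1)*(g + 3)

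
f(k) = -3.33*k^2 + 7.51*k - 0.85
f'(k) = 7.51 - 6.66*k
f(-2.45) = -39.24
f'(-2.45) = 23.83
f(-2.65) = -44.14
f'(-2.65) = 25.16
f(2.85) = -6.49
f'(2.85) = -11.47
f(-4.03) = -85.20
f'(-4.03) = 34.35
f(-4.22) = -91.84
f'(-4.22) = 35.62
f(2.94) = -7.55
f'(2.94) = -12.07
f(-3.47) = -67.01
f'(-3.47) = 30.62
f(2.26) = -0.89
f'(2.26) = -7.54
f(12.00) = -390.25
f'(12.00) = -72.41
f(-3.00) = -53.35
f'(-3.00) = 27.49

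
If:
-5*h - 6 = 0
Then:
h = -6/5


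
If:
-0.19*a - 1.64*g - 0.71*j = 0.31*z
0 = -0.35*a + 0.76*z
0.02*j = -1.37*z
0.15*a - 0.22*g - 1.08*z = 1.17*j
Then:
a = 0.00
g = 0.00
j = 0.00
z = 0.00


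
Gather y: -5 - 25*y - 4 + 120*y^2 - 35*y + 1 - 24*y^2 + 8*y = 96*y^2 - 52*y - 8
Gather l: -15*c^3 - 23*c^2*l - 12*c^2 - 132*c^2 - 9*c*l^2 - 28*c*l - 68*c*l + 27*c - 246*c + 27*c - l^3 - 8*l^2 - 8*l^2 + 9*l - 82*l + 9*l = -15*c^3 - 144*c^2 - 192*c - l^3 + l^2*(-9*c - 16) + l*(-23*c^2 - 96*c - 64)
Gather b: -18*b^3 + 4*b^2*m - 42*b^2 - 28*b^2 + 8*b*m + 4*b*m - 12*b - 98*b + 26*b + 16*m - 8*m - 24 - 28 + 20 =-18*b^3 + b^2*(4*m - 70) + b*(12*m - 84) + 8*m - 32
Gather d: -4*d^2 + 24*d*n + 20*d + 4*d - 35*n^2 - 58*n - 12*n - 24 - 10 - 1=-4*d^2 + d*(24*n + 24) - 35*n^2 - 70*n - 35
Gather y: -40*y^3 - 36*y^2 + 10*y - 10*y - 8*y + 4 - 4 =-40*y^3 - 36*y^2 - 8*y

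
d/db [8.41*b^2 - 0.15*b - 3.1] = 16.82*b - 0.15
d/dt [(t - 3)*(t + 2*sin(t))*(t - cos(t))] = (t - 3)*(t + 2*sin(t))*(sin(t) + 1) + (t - 3)*(t - cos(t))*(2*cos(t) + 1) + (t + 2*sin(t))*(t - cos(t))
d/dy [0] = 0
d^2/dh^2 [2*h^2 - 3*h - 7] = 4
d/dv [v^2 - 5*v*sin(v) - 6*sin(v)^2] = -5*v*cos(v) + 2*v - 5*sin(v) - 6*sin(2*v)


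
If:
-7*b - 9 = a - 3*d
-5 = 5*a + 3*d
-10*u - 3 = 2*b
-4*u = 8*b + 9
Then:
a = -77/72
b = -13/12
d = 25/216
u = -1/12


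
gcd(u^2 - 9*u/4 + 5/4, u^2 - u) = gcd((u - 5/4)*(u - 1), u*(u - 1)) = u - 1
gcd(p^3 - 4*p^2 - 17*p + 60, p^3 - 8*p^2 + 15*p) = p^2 - 8*p + 15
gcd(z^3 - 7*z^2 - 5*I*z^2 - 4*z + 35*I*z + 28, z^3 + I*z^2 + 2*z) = z - I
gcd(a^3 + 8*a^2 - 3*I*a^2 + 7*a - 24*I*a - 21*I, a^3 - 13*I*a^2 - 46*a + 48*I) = a - 3*I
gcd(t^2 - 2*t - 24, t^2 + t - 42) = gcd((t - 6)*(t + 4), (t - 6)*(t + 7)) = t - 6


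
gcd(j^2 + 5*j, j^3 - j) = j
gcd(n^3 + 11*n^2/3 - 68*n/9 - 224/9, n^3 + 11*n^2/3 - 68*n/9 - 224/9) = n^3 + 11*n^2/3 - 68*n/9 - 224/9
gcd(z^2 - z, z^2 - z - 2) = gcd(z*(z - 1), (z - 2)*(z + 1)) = 1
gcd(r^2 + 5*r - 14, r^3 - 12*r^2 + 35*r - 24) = 1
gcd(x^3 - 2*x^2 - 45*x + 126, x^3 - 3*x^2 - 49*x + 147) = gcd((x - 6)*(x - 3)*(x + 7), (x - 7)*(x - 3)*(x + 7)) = x^2 + 4*x - 21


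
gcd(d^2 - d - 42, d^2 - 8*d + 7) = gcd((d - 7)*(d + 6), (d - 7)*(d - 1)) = d - 7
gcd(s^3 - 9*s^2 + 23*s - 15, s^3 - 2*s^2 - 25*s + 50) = s - 5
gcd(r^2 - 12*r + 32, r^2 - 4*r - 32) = r - 8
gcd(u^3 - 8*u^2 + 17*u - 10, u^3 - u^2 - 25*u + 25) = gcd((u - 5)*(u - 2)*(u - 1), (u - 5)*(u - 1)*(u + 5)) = u^2 - 6*u + 5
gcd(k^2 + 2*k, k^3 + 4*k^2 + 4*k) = k^2 + 2*k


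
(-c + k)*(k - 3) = -c*k + 3*c + k^2 - 3*k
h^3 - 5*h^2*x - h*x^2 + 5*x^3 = (h - 5*x)*(h - x)*(h + x)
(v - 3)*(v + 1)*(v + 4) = v^3 + 2*v^2 - 11*v - 12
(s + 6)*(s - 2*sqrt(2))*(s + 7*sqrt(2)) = s^3 + 6*s^2 + 5*sqrt(2)*s^2 - 28*s + 30*sqrt(2)*s - 168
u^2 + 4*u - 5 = (u - 1)*(u + 5)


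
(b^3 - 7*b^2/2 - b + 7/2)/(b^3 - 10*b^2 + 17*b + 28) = (2*b^2 - 9*b + 7)/(2*(b^2 - 11*b + 28))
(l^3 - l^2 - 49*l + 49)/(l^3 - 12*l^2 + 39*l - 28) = (l + 7)/(l - 4)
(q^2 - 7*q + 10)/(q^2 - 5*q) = (q - 2)/q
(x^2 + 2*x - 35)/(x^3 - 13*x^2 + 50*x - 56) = (x^2 + 2*x - 35)/(x^3 - 13*x^2 + 50*x - 56)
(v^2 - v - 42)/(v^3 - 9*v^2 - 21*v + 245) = (v + 6)/(v^2 - 2*v - 35)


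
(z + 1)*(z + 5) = z^2 + 6*z + 5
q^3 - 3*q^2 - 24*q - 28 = (q - 7)*(q + 2)^2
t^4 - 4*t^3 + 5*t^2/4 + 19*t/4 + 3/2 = (t - 3)*(t - 2)*(t + 1/2)^2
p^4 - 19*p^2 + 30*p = p*(p - 3)*(p - 2)*(p + 5)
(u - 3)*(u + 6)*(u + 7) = u^3 + 10*u^2 + 3*u - 126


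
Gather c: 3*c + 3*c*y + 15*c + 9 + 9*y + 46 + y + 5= c*(3*y + 18) + 10*y + 60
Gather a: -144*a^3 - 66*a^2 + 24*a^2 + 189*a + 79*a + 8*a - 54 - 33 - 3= -144*a^3 - 42*a^2 + 276*a - 90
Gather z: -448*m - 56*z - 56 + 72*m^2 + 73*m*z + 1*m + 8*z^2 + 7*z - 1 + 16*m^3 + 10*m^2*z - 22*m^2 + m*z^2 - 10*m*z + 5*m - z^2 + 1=16*m^3 + 50*m^2 - 442*m + z^2*(m + 7) + z*(10*m^2 + 63*m - 49) - 56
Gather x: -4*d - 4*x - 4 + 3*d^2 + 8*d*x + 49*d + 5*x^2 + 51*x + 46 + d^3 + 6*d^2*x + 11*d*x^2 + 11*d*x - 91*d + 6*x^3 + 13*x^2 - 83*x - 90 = d^3 + 3*d^2 - 46*d + 6*x^3 + x^2*(11*d + 18) + x*(6*d^2 + 19*d - 36) - 48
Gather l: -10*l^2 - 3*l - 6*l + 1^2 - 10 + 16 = -10*l^2 - 9*l + 7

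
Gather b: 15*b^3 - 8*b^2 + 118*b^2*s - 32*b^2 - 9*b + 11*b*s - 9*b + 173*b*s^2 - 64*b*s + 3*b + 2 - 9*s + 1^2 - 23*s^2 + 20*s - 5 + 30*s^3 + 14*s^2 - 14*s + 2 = 15*b^3 + b^2*(118*s - 40) + b*(173*s^2 - 53*s - 15) + 30*s^3 - 9*s^2 - 3*s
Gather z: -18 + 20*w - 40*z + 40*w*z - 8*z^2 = 20*w - 8*z^2 + z*(40*w - 40) - 18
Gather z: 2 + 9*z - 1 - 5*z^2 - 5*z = -5*z^2 + 4*z + 1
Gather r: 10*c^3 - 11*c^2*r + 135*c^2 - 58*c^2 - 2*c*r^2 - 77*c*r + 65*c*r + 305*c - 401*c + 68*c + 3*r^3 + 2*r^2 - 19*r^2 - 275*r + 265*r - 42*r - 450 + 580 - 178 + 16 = 10*c^3 + 77*c^2 - 28*c + 3*r^3 + r^2*(-2*c - 17) + r*(-11*c^2 - 12*c - 52) - 32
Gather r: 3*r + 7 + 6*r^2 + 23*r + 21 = 6*r^2 + 26*r + 28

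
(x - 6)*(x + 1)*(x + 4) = x^3 - x^2 - 26*x - 24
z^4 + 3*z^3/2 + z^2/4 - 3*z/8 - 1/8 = (z - 1/2)*(z + 1/2)^2*(z + 1)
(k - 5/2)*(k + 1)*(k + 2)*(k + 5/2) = k^4 + 3*k^3 - 17*k^2/4 - 75*k/4 - 25/2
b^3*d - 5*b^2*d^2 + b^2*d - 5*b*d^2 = b*(b - 5*d)*(b*d + d)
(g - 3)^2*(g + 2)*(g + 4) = g^4 - 19*g^2 + 6*g + 72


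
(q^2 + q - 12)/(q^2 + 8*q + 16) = (q - 3)/(q + 4)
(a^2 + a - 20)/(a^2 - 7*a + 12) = (a + 5)/(a - 3)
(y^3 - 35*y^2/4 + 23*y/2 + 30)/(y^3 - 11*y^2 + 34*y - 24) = (y + 5/4)/(y - 1)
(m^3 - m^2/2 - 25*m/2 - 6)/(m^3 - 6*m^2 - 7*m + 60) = (m + 1/2)/(m - 5)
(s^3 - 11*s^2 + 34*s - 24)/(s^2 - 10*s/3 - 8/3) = 3*(s^2 - 7*s + 6)/(3*s + 2)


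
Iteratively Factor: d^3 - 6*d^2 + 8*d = (d)*(d^2 - 6*d + 8) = d*(d - 2)*(d - 4)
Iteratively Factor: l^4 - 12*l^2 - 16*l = (l - 4)*(l^3 + 4*l^2 + 4*l) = l*(l - 4)*(l^2 + 4*l + 4) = l*(l - 4)*(l + 2)*(l + 2)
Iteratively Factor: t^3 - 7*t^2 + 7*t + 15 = (t - 5)*(t^2 - 2*t - 3) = (t - 5)*(t - 3)*(t + 1)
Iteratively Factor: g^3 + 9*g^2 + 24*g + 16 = (g + 1)*(g^2 + 8*g + 16) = (g + 1)*(g + 4)*(g + 4)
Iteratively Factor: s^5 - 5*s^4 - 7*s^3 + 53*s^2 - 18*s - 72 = (s - 3)*(s^4 - 2*s^3 - 13*s^2 + 14*s + 24) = (s - 4)*(s - 3)*(s^3 + 2*s^2 - 5*s - 6) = (s - 4)*(s - 3)*(s + 3)*(s^2 - s - 2) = (s - 4)*(s - 3)*(s + 1)*(s + 3)*(s - 2)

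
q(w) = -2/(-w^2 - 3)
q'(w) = -4*w/(-w^2 - 3)^2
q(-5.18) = 0.07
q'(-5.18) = 0.02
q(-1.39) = 0.41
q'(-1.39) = 0.23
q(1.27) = 0.43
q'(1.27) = -0.24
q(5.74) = 0.06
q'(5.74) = -0.02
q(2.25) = 0.25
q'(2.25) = -0.14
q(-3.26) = 0.15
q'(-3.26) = 0.07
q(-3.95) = 0.11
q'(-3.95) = 0.05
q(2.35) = 0.23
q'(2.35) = -0.13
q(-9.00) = 0.02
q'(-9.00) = 0.01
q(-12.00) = 0.01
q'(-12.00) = 0.00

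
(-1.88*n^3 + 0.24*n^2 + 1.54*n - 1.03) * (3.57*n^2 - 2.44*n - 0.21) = -6.7116*n^5 + 5.444*n^4 + 5.307*n^3 - 7.4851*n^2 + 2.1898*n + 0.2163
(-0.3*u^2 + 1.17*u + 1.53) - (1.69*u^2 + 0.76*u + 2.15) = -1.99*u^2 + 0.41*u - 0.62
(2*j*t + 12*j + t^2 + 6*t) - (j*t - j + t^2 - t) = j*t + 13*j + 7*t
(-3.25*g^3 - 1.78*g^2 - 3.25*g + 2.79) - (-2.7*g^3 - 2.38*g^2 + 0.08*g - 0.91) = -0.55*g^3 + 0.6*g^2 - 3.33*g + 3.7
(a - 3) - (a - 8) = 5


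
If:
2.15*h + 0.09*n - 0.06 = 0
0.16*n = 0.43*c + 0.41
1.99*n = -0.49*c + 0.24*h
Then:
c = -0.87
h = 0.02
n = 0.22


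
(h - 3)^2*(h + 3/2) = h^3 - 9*h^2/2 + 27/2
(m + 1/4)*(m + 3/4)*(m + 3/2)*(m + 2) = m^4 + 9*m^3/2 + 107*m^2/16 + 117*m/32 + 9/16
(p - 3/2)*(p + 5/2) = p^2 + p - 15/4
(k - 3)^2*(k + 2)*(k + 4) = k^4 - 19*k^2 + 6*k + 72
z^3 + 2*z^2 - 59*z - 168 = (z - 8)*(z + 3)*(z + 7)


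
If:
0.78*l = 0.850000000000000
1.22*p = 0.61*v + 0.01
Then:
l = 1.09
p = 0.5*v + 0.00819672131147541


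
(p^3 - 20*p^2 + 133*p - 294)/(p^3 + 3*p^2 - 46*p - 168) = (p^2 - 13*p + 42)/(p^2 + 10*p + 24)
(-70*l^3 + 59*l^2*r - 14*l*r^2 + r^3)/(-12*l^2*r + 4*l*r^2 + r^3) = (35*l^2 - 12*l*r + r^2)/(r*(6*l + r))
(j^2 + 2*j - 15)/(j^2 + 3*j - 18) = (j + 5)/(j + 6)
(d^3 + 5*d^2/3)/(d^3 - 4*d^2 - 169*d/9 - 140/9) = 3*d^2/(3*d^2 - 17*d - 28)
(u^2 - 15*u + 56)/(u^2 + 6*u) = (u^2 - 15*u + 56)/(u*(u + 6))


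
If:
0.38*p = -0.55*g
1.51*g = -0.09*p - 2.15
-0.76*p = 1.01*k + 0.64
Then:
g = -1.56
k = -2.33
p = 2.26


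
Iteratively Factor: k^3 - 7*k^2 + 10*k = (k)*(k^2 - 7*k + 10) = k*(k - 2)*(k - 5)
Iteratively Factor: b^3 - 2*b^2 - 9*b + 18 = (b + 3)*(b^2 - 5*b + 6) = (b - 2)*(b + 3)*(b - 3)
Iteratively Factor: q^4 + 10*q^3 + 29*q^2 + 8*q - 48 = (q + 4)*(q^3 + 6*q^2 + 5*q - 12) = (q + 4)^2*(q^2 + 2*q - 3) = (q - 1)*(q + 4)^2*(q + 3)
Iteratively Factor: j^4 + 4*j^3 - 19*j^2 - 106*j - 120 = (j + 3)*(j^3 + j^2 - 22*j - 40) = (j + 2)*(j + 3)*(j^2 - j - 20) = (j + 2)*(j + 3)*(j + 4)*(j - 5)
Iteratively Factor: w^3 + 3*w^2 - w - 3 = (w + 1)*(w^2 + 2*w - 3) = (w + 1)*(w + 3)*(w - 1)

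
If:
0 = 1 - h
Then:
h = 1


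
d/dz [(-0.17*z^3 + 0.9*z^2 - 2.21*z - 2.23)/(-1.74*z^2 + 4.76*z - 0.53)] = (0.2958*z^4 - 1.6184*z^3 + 0.7089*z^2 - 8.7144*z + 11.7861)/(3.0276*z^4 - 16.5648*z^3 + 24.502*z^2 - 5.0456*z + 0.2809)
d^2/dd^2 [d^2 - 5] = 2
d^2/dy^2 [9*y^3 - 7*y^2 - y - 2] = 54*y - 14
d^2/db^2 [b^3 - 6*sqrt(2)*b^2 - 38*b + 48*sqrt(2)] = 6*b - 12*sqrt(2)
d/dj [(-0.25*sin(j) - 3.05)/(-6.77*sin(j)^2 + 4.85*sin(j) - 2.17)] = (-1.6925*sin(j)^2 - 41.297*sin(j) + 15.335)*cos(j)/(45.8329*sin(j)^4 - 65.669*sin(j)^3 + 52.9043*sin(j)^2 - 21.049*sin(j) + 4.7089)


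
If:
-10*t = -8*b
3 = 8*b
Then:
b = 3/8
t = 3/10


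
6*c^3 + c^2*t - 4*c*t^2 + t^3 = (-3*c + t)*(-2*c + t)*(c + t)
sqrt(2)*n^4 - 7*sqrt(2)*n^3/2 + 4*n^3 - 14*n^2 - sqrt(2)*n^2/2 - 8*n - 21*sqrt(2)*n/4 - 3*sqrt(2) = (n - 4)*(n + sqrt(2)/2)*(n + 3*sqrt(2)/2)*(sqrt(2)*n + sqrt(2)/2)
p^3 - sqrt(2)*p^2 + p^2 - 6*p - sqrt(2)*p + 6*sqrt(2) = (p - 2)*(p + 3)*(p - sqrt(2))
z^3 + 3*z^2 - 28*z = z*(z - 4)*(z + 7)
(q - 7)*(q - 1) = q^2 - 8*q + 7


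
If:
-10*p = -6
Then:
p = 3/5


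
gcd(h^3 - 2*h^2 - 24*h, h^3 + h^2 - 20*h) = h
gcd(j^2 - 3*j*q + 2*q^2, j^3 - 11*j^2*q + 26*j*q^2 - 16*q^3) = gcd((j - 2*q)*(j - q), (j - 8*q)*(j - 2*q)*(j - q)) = j^2 - 3*j*q + 2*q^2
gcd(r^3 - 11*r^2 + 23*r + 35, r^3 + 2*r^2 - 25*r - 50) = r - 5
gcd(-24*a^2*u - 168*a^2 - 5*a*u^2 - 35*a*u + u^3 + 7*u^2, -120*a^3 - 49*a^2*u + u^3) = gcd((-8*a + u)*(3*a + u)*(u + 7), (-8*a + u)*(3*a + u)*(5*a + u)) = -24*a^2 - 5*a*u + u^2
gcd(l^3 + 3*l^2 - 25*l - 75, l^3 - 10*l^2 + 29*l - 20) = l - 5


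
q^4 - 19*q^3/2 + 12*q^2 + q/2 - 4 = (q - 8)*(q - 1)^2*(q + 1/2)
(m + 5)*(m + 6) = m^2 + 11*m + 30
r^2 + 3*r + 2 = (r + 1)*(r + 2)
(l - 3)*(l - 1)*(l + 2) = l^3 - 2*l^2 - 5*l + 6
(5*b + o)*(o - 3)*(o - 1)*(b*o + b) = 5*b^2*o^3 - 15*b^2*o^2 - 5*b^2*o + 15*b^2 + b*o^4 - 3*b*o^3 - b*o^2 + 3*b*o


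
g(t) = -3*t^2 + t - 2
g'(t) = 1 - 6*t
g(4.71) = -63.84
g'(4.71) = -27.26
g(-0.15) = -2.22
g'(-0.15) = 1.90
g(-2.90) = -30.13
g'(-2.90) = 18.40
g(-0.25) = -2.44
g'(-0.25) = 2.50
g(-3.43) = -40.72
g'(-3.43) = 21.58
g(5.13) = -75.82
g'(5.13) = -29.78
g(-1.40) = -9.28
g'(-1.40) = 9.40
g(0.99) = -3.95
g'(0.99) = -4.94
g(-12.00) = -446.00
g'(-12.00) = 73.00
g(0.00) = -2.00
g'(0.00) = 1.00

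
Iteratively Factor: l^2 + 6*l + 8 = (l + 4)*(l + 2)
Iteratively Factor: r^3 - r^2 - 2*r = (r + 1)*(r^2 - 2*r) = (r - 2)*(r + 1)*(r)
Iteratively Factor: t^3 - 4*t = (t - 2)*(t^2 + 2*t) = (t - 2)*(t + 2)*(t)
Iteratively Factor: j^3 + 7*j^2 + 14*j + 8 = (j + 1)*(j^2 + 6*j + 8) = (j + 1)*(j + 2)*(j + 4)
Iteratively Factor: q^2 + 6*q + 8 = (q + 4)*(q + 2)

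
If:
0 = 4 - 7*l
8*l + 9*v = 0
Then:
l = 4/7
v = -32/63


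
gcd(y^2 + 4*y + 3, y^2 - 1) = y + 1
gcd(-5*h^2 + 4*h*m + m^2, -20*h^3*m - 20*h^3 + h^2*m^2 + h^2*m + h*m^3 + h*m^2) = 5*h + m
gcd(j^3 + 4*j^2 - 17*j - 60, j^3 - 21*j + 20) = j^2 + j - 20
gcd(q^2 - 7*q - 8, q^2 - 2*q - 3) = q + 1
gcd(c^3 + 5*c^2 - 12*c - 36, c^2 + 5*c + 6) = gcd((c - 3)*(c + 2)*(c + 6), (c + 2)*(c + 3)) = c + 2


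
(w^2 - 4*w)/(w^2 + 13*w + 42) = w*(w - 4)/(w^2 + 13*w + 42)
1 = 1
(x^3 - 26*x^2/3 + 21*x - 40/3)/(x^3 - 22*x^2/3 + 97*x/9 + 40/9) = 3*(x - 1)/(3*x + 1)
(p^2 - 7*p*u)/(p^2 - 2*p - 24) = p*(-p + 7*u)/(-p^2 + 2*p + 24)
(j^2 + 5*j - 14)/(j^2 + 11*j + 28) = (j - 2)/(j + 4)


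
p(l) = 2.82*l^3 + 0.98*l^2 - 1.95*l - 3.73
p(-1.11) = -4.21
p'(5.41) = 256.26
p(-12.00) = -4712.17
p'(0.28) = -0.74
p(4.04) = 190.34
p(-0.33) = -3.08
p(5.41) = 460.92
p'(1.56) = 21.70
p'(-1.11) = 6.30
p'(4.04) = 144.05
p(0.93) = -2.43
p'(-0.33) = -1.68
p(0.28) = -4.14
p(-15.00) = -9271.48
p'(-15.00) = 1872.15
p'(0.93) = 7.19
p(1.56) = 6.32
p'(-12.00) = 1192.77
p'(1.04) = 9.24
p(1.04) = -1.53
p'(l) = 8.46*l^2 + 1.96*l - 1.95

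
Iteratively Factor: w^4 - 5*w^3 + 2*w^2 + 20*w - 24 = (w - 2)*(w^3 - 3*w^2 - 4*w + 12) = (w - 3)*(w - 2)*(w^2 - 4) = (w - 3)*(w - 2)*(w + 2)*(w - 2)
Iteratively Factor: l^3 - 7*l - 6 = (l - 3)*(l^2 + 3*l + 2) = (l - 3)*(l + 2)*(l + 1)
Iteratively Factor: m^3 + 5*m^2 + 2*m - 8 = (m - 1)*(m^2 + 6*m + 8) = (m - 1)*(m + 4)*(m + 2)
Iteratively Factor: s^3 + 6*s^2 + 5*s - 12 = (s + 4)*(s^2 + 2*s - 3) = (s - 1)*(s + 4)*(s + 3)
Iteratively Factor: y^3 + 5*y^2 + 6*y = (y + 3)*(y^2 + 2*y) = y*(y + 3)*(y + 2)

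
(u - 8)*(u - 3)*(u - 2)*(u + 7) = u^4 - 6*u^3 - 45*u^2 + 274*u - 336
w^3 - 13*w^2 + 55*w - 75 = (w - 5)^2*(w - 3)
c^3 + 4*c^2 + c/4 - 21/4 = (c - 1)*(c + 3/2)*(c + 7/2)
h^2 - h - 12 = (h - 4)*(h + 3)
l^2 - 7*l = l*(l - 7)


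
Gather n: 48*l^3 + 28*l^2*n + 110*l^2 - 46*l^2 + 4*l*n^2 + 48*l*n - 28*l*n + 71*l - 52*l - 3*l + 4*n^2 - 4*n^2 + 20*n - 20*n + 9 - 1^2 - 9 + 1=48*l^3 + 64*l^2 + 4*l*n^2 + 16*l + n*(28*l^2 + 20*l)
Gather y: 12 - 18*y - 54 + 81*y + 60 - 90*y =18 - 27*y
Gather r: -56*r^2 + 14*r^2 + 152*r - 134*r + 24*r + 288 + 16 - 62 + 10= -42*r^2 + 42*r + 252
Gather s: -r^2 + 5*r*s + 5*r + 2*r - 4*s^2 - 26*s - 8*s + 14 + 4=-r^2 + 7*r - 4*s^2 + s*(5*r - 34) + 18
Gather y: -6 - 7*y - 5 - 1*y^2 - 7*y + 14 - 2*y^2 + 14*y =3 - 3*y^2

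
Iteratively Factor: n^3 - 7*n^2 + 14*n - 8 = (n - 2)*(n^2 - 5*n + 4) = (n - 2)*(n - 1)*(n - 4)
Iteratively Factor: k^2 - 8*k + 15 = (k - 5)*(k - 3)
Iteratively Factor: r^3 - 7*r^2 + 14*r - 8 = (r - 2)*(r^2 - 5*r + 4) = (r - 2)*(r - 1)*(r - 4)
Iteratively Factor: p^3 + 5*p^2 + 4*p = (p + 4)*(p^2 + p) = p*(p + 4)*(p + 1)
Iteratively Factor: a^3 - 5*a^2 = (a - 5)*(a^2) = a*(a - 5)*(a)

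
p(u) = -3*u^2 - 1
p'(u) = -6*u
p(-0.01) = -1.00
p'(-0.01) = 0.06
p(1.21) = -5.39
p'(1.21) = -7.26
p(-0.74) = -2.64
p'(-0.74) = 4.44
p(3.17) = -31.15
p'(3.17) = -19.02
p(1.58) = -8.49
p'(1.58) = -9.48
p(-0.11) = -1.04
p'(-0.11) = 0.66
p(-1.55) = -8.21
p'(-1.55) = 9.30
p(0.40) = -1.48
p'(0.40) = -2.40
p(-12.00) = -433.00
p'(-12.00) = 72.00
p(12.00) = -433.00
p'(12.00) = -72.00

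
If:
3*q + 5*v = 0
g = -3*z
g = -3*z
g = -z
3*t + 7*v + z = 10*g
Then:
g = 0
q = -5*v/3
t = -7*v/3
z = 0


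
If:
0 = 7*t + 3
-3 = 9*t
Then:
No Solution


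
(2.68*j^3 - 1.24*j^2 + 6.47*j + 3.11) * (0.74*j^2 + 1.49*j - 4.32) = 1.9832*j^5 + 3.0756*j^4 - 8.6374*j^3 + 17.2985*j^2 - 23.3165*j - 13.4352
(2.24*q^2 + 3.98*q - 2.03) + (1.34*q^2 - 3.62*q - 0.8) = 3.58*q^2 + 0.36*q - 2.83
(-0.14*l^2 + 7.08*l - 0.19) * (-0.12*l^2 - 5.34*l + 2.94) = 0.0168*l^4 - 0.102*l^3 - 38.196*l^2 + 21.8298*l - 0.5586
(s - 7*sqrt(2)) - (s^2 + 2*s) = -s^2 - s - 7*sqrt(2)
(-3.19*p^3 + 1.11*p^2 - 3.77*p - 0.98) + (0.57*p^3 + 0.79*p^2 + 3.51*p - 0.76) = -2.62*p^3 + 1.9*p^2 - 0.26*p - 1.74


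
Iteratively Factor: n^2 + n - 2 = (n + 2)*(n - 1)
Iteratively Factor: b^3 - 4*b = (b)*(b^2 - 4) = b*(b - 2)*(b + 2)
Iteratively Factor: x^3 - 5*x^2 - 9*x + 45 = (x - 5)*(x^2 - 9) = (x - 5)*(x + 3)*(x - 3)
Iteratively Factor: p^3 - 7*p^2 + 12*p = (p)*(p^2 - 7*p + 12) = p*(p - 4)*(p - 3)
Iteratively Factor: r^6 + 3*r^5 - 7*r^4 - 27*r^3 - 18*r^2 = (r)*(r^5 + 3*r^4 - 7*r^3 - 27*r^2 - 18*r) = r*(r + 3)*(r^4 - 7*r^2 - 6*r) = r*(r + 1)*(r + 3)*(r^3 - r^2 - 6*r) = r*(r + 1)*(r + 2)*(r + 3)*(r^2 - 3*r) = r^2*(r + 1)*(r + 2)*(r + 3)*(r - 3)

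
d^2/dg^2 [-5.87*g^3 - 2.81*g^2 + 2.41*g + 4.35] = -35.22*g - 5.62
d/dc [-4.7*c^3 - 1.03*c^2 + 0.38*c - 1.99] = -14.1*c^2 - 2.06*c + 0.38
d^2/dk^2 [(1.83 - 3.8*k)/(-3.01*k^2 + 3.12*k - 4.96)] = ((34.7286 - 68.628*k)*(3.01*k^2 - 3.12*k + 4.96) + (3.8*k - 1.83)*(6.02*k - 3.12)*(12.04*k - 6.24))/(3.01*k^2 - 3.12*k + 4.96)^3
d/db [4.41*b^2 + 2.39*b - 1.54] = 8.82*b + 2.39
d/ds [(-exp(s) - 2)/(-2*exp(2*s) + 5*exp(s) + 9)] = (-(exp(s) + 2)*(4*exp(s) - 5) + 2*exp(2*s) - 5*exp(s) - 9)*exp(s)/(-2*exp(2*s) + 5*exp(s) + 9)^2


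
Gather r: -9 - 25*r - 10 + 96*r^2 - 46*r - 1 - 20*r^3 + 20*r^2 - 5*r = -20*r^3 + 116*r^2 - 76*r - 20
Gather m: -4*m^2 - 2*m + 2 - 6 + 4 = -4*m^2 - 2*m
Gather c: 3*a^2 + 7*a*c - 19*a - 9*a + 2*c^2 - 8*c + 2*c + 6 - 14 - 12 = 3*a^2 - 28*a + 2*c^2 + c*(7*a - 6) - 20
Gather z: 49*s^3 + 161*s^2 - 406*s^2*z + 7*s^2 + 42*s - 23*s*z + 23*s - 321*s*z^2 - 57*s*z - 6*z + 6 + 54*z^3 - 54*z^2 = 49*s^3 + 168*s^2 + 65*s + 54*z^3 + z^2*(-321*s - 54) + z*(-406*s^2 - 80*s - 6) + 6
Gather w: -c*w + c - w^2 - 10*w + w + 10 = c - w^2 + w*(-c - 9) + 10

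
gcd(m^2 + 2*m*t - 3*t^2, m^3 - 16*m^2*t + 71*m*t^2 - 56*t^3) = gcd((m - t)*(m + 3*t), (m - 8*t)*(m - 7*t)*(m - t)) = -m + t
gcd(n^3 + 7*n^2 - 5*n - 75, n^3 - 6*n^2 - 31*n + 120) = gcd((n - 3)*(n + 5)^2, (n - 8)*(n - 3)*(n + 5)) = n^2 + 2*n - 15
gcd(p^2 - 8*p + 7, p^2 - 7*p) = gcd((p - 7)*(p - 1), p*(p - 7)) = p - 7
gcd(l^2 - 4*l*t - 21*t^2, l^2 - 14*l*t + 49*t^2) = -l + 7*t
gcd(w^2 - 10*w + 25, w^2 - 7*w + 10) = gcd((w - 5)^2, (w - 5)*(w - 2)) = w - 5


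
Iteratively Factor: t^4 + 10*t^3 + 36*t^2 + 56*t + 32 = (t + 4)*(t^3 + 6*t^2 + 12*t + 8) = (t + 2)*(t + 4)*(t^2 + 4*t + 4) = (t + 2)^2*(t + 4)*(t + 2)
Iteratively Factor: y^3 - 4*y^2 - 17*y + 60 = (y - 3)*(y^2 - y - 20) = (y - 5)*(y - 3)*(y + 4)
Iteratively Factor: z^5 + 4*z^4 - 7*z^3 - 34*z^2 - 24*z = (z)*(z^4 + 4*z^3 - 7*z^2 - 34*z - 24) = z*(z - 3)*(z^3 + 7*z^2 + 14*z + 8) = z*(z - 3)*(z + 1)*(z^2 + 6*z + 8) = z*(z - 3)*(z + 1)*(z + 4)*(z + 2)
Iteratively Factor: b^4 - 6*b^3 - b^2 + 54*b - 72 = (b - 4)*(b^3 - 2*b^2 - 9*b + 18) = (b - 4)*(b - 3)*(b^2 + b - 6) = (b - 4)*(b - 3)*(b + 3)*(b - 2)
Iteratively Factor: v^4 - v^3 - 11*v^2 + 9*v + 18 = (v + 1)*(v^3 - 2*v^2 - 9*v + 18) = (v + 1)*(v + 3)*(v^2 - 5*v + 6) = (v - 2)*(v + 1)*(v + 3)*(v - 3)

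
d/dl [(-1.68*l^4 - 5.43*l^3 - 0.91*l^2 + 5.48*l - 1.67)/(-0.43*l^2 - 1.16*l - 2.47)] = (1.4448*l^5 + 8.1813*l^4 + 29.196*l^3 + 43.6483*l^2 + 3.0592*l - 15.4728)/(0.1849*l^4 + 0.9976*l^3 + 3.4698*l^2 + 5.7304*l + 6.1009)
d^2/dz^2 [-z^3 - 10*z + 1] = -6*z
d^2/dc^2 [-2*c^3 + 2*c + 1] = -12*c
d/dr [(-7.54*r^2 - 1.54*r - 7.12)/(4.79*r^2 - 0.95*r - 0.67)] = (14.5396*r^2 + 78.3132*r - 5.7322)/(22.9441*r^4 - 9.101*r^3 - 5.5161*r^2 + 1.273*r + 0.4489)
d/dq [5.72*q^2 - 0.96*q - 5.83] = 11.44*q - 0.96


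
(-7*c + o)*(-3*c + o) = 21*c^2 - 10*c*o + o^2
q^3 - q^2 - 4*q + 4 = (q - 2)*(q - 1)*(q + 2)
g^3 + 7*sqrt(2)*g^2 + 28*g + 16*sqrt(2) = (g + sqrt(2))*(g + 2*sqrt(2))*(g + 4*sqrt(2))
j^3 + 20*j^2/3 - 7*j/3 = j*(j - 1/3)*(j + 7)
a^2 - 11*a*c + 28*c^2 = (a - 7*c)*(a - 4*c)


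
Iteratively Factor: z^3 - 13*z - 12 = (z + 3)*(z^2 - 3*z - 4) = (z - 4)*(z + 3)*(z + 1)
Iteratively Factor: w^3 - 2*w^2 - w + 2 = (w + 1)*(w^2 - 3*w + 2) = (w - 2)*(w + 1)*(w - 1)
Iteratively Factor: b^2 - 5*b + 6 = (b - 3)*(b - 2)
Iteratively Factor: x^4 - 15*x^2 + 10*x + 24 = (x + 1)*(x^3 - x^2 - 14*x + 24) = (x + 1)*(x + 4)*(x^2 - 5*x + 6) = (x - 2)*(x + 1)*(x + 4)*(x - 3)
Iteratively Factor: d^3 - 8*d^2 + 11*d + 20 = (d - 4)*(d^2 - 4*d - 5) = (d - 4)*(d + 1)*(d - 5)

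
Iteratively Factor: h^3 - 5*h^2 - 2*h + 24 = (h - 4)*(h^2 - h - 6) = (h - 4)*(h + 2)*(h - 3)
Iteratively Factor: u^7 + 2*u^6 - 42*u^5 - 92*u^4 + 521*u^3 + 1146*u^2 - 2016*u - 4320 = (u + 2)*(u^6 - 42*u^4 - 8*u^3 + 537*u^2 + 72*u - 2160) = (u + 2)*(u + 4)*(u^5 - 4*u^4 - 26*u^3 + 96*u^2 + 153*u - 540) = (u + 2)*(u + 4)^2*(u^4 - 8*u^3 + 6*u^2 + 72*u - 135) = (u - 3)*(u + 2)*(u + 4)^2*(u^3 - 5*u^2 - 9*u + 45) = (u - 5)*(u - 3)*(u + 2)*(u + 4)^2*(u^2 - 9) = (u - 5)*(u - 3)*(u + 2)*(u + 3)*(u + 4)^2*(u - 3)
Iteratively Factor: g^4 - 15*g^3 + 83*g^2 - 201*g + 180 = (g - 3)*(g^3 - 12*g^2 + 47*g - 60) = (g - 5)*(g - 3)*(g^2 - 7*g + 12) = (g - 5)*(g - 3)^2*(g - 4)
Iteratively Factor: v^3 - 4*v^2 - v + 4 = (v + 1)*(v^2 - 5*v + 4) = (v - 4)*(v + 1)*(v - 1)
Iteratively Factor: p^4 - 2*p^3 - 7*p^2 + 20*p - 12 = (p + 3)*(p^3 - 5*p^2 + 8*p - 4) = (p - 2)*(p + 3)*(p^2 - 3*p + 2) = (p - 2)^2*(p + 3)*(p - 1)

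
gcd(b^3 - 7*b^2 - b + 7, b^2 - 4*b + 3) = b - 1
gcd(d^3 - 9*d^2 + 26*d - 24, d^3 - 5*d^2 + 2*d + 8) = d^2 - 6*d + 8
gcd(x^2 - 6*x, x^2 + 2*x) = x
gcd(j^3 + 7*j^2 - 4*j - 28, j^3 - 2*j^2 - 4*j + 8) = j^2 - 4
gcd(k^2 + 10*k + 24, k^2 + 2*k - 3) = 1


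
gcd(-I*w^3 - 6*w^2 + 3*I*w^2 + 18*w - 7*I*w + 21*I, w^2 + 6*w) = 1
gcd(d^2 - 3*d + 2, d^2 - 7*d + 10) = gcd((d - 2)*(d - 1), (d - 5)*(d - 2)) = d - 2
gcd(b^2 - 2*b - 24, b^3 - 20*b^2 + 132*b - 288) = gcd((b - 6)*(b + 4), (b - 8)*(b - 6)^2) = b - 6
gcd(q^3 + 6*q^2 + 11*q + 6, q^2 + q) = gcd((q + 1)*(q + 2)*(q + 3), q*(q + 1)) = q + 1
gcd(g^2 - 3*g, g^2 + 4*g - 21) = g - 3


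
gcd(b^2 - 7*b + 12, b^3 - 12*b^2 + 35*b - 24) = b - 3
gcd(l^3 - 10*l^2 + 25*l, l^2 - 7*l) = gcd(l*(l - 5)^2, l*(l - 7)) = l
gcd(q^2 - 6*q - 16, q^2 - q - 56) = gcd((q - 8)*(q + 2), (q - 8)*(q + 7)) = q - 8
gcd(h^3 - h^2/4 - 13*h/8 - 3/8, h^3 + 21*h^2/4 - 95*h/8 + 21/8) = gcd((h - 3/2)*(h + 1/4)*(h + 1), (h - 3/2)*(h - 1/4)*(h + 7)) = h - 3/2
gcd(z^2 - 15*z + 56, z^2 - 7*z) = z - 7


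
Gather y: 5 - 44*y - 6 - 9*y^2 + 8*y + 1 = -9*y^2 - 36*y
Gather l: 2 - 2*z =2 - 2*z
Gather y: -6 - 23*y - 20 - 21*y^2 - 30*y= -21*y^2 - 53*y - 26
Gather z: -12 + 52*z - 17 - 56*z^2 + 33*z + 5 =-56*z^2 + 85*z - 24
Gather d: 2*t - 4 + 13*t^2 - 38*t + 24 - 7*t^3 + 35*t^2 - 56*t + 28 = -7*t^3 + 48*t^2 - 92*t + 48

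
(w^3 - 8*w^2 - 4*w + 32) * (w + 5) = w^4 - 3*w^3 - 44*w^2 + 12*w + 160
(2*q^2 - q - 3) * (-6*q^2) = -12*q^4 + 6*q^3 + 18*q^2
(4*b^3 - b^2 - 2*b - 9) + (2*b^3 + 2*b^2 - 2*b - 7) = 6*b^3 + b^2 - 4*b - 16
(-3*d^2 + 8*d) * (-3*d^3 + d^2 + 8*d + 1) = 9*d^5 - 27*d^4 - 16*d^3 + 61*d^2 + 8*d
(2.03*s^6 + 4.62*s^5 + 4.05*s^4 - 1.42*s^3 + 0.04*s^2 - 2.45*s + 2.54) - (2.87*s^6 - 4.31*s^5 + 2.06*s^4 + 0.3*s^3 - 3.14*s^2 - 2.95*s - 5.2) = -0.84*s^6 + 8.93*s^5 + 1.99*s^4 - 1.72*s^3 + 3.18*s^2 + 0.5*s + 7.74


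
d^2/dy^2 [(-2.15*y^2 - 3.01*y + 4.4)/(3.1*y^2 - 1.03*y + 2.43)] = (2.8421709430404e-14*y^4 - 71.5821*y^3 + 350.8797*y^2 + 51.75078*y - 97.413008)/(29.791*y^6 - 29.6949*y^5 + 79.92327*y^4 - 47.646667*y^3 + 62.649531*y^2 - 18.246141*y + 14.348907)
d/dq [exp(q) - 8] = exp(q)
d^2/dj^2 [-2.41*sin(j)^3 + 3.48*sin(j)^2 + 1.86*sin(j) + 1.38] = -0.0524999999999984*sin(j) - 5.4225*sin(3*j) + 6.96*cos(2*j)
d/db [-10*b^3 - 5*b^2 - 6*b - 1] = -30*b^2 - 10*b - 6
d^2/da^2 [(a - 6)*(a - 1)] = 2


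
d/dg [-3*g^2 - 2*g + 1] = -6*g - 2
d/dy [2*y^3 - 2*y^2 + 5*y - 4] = 6*y^2 - 4*y + 5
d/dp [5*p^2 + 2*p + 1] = 10*p + 2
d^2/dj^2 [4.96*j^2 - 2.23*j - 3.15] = 9.92000000000000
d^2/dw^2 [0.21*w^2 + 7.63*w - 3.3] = 0.420000000000000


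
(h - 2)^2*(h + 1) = h^3 - 3*h^2 + 4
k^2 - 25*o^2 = (k - 5*o)*(k + 5*o)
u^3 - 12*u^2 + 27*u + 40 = (u - 8)*(u - 5)*(u + 1)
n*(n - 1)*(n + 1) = n^3 - n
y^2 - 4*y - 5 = (y - 5)*(y + 1)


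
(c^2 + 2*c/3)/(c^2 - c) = (c + 2/3)/(c - 1)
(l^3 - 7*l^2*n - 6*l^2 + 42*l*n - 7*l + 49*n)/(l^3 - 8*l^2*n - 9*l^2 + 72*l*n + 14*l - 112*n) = (l^2 - 7*l*n + l - 7*n)/(l^2 - 8*l*n - 2*l + 16*n)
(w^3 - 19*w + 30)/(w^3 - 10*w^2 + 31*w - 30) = (w + 5)/(w - 5)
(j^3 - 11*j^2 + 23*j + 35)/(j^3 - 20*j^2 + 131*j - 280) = (j + 1)/(j - 8)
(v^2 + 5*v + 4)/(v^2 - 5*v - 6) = (v + 4)/(v - 6)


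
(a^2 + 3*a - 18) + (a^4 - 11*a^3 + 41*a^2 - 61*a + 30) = a^4 - 11*a^3 + 42*a^2 - 58*a + 12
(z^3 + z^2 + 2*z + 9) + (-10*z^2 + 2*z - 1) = z^3 - 9*z^2 + 4*z + 8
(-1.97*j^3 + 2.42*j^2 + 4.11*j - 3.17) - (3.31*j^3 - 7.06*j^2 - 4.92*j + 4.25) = -5.28*j^3 + 9.48*j^2 + 9.03*j - 7.42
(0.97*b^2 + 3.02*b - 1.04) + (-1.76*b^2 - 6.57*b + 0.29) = -0.79*b^2 - 3.55*b - 0.75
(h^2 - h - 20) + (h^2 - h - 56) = 2*h^2 - 2*h - 76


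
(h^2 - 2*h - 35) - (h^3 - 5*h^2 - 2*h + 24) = -h^3 + 6*h^2 - 59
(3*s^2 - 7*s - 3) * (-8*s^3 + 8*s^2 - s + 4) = -24*s^5 + 80*s^4 - 35*s^3 - 5*s^2 - 25*s - 12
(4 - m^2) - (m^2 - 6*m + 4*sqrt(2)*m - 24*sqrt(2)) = -2*m^2 - 4*sqrt(2)*m + 6*m + 4 + 24*sqrt(2)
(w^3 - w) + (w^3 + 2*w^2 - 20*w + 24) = 2*w^3 + 2*w^2 - 21*w + 24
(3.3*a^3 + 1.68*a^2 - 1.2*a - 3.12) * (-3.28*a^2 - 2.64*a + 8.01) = -10.824*a^5 - 14.2224*a^4 + 25.9338*a^3 + 26.8584*a^2 - 1.3752*a - 24.9912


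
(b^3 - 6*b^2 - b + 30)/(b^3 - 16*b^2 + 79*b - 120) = (b + 2)/(b - 8)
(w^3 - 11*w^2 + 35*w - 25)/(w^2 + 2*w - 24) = (w^3 - 11*w^2 + 35*w - 25)/(w^2 + 2*w - 24)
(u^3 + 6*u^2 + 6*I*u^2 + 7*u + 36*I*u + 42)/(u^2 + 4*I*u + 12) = (u^3 + 6*u^2*(1 + I) + u*(7 + 36*I) + 42)/(u^2 + 4*I*u + 12)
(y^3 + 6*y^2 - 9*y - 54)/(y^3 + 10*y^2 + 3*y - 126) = (y + 3)/(y + 7)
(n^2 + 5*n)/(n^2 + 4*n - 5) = n/(n - 1)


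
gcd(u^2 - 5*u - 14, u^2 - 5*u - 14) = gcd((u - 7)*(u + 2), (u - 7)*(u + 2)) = u^2 - 5*u - 14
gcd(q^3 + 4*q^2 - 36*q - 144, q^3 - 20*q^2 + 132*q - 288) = q - 6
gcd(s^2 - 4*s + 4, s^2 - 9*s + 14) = s - 2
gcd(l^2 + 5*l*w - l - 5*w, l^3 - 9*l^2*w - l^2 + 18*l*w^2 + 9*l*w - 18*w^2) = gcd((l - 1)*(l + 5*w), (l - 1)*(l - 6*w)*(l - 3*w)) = l - 1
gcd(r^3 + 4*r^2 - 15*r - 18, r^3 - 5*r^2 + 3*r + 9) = r^2 - 2*r - 3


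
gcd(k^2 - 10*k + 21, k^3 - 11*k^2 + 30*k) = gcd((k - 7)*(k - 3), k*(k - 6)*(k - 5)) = 1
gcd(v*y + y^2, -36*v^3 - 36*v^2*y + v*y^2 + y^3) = v + y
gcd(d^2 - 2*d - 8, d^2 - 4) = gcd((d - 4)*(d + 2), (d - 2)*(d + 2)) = d + 2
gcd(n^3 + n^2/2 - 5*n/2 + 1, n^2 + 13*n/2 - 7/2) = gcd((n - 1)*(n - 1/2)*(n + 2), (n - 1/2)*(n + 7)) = n - 1/2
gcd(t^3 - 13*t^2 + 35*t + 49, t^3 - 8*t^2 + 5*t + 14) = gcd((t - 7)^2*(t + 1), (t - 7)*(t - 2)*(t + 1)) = t^2 - 6*t - 7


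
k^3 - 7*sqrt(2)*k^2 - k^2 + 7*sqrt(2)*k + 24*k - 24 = (k - 1)*(k - 4*sqrt(2))*(k - 3*sqrt(2))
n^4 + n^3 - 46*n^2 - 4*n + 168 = (n - 6)*(n - 2)*(n + 2)*(n + 7)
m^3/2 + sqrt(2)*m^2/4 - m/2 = m*(m/2 + sqrt(2)/2)*(m - sqrt(2)/2)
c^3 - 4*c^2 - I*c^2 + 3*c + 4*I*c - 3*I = (c - 3)*(c - 1)*(c - I)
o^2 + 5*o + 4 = (o + 1)*(o + 4)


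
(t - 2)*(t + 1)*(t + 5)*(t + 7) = t^4 + 11*t^3 + 21*t^2 - 59*t - 70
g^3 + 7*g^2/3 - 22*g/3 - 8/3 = (g - 2)*(g + 1/3)*(g + 4)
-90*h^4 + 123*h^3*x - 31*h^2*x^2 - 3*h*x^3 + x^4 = (-5*h + x)*(-3*h + x)*(-h + x)*(6*h + x)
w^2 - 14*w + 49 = (w - 7)^2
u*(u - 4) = u^2 - 4*u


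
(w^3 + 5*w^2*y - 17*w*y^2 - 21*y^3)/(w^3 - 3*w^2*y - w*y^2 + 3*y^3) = (-w - 7*y)/(-w + y)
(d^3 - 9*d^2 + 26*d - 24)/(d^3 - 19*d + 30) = (d - 4)/(d + 5)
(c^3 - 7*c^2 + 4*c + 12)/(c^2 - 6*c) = c - 1 - 2/c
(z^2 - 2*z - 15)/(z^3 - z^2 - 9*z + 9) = (z - 5)/(z^2 - 4*z + 3)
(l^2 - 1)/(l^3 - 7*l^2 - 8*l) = (l - 1)/(l*(l - 8))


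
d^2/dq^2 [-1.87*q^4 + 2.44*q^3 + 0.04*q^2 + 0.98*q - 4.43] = -22.44*q^2 + 14.64*q + 0.08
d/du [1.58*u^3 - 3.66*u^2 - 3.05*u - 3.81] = 4.74*u^2 - 7.32*u - 3.05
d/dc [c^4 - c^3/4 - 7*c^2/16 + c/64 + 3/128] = 4*c^3 - 3*c^2/4 - 7*c/8 + 1/64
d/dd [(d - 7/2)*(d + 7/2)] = 2*d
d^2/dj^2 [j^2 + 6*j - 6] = 2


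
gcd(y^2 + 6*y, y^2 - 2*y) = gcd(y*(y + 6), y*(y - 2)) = y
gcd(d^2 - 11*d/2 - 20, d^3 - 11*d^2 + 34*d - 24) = 1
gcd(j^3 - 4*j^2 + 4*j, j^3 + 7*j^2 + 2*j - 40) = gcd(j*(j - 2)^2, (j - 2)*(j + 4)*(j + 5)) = j - 2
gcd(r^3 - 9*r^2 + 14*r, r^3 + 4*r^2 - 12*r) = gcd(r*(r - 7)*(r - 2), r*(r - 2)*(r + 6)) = r^2 - 2*r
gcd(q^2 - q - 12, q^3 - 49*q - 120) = q + 3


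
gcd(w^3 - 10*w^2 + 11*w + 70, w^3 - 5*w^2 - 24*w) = 1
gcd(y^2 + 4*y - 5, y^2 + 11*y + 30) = y + 5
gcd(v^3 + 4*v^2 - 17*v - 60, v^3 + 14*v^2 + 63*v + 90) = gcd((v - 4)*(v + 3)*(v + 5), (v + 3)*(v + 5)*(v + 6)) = v^2 + 8*v + 15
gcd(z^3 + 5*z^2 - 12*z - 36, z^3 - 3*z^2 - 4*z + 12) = z^2 - z - 6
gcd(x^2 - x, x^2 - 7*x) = x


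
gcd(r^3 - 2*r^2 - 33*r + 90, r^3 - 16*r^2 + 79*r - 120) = r^2 - 8*r + 15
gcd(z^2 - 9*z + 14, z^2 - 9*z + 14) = z^2 - 9*z + 14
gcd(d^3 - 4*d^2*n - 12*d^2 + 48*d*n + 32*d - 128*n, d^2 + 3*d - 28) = d - 4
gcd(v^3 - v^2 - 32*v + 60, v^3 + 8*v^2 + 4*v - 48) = v^2 + 4*v - 12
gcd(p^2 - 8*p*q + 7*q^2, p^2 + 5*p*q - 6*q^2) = p - q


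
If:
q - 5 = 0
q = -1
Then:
No Solution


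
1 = 1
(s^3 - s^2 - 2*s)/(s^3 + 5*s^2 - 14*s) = (s + 1)/(s + 7)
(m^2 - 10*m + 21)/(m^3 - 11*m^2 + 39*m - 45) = (m - 7)/(m^2 - 8*m + 15)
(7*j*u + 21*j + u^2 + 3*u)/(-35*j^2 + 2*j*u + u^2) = (u + 3)/(-5*j + u)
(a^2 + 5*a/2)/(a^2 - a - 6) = a*(2*a + 5)/(2*(a^2 - a - 6))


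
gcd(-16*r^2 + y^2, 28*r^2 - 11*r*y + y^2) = -4*r + y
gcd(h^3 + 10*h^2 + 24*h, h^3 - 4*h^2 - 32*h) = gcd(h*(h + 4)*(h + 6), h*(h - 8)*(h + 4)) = h^2 + 4*h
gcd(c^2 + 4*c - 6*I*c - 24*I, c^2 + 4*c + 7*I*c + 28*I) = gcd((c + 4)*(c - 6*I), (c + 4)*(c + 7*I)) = c + 4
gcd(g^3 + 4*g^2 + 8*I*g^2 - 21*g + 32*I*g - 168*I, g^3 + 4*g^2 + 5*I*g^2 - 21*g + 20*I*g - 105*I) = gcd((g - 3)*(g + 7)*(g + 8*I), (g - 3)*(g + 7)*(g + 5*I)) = g^2 + 4*g - 21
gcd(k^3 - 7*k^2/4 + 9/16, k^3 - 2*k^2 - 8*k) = 1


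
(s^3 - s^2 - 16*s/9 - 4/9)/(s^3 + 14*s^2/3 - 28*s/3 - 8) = (s + 1/3)/(s + 6)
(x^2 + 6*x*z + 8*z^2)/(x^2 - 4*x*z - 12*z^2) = (x + 4*z)/(x - 6*z)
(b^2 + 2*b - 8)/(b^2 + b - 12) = (b - 2)/(b - 3)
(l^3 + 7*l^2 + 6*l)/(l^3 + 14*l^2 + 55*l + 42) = l/(l + 7)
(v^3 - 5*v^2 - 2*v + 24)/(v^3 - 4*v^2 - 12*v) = (v^2 - 7*v + 12)/(v*(v - 6))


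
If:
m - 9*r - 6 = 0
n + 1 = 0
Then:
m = 9*r + 6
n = -1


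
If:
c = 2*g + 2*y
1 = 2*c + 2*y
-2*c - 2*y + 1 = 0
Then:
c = 1/2 - y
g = 1/4 - 3*y/2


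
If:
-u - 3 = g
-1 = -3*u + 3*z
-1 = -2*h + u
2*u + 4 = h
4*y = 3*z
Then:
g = -2/3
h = -2/3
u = -7/3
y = -2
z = -8/3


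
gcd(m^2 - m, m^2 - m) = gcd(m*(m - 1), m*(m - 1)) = m^2 - m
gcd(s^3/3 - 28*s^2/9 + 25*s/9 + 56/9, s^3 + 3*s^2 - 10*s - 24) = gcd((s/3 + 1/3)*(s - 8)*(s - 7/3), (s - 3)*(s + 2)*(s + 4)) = 1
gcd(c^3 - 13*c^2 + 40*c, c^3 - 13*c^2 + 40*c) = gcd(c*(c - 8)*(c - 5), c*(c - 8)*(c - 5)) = c^3 - 13*c^2 + 40*c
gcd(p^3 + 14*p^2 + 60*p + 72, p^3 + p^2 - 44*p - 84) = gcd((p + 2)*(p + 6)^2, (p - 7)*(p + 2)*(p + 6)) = p^2 + 8*p + 12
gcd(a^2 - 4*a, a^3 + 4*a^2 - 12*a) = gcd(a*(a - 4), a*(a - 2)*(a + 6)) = a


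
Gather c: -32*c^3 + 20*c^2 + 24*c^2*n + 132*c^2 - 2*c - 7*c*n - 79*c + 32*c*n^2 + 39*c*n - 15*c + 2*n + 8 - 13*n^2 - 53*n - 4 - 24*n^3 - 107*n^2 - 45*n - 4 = -32*c^3 + c^2*(24*n + 152) + c*(32*n^2 + 32*n - 96) - 24*n^3 - 120*n^2 - 96*n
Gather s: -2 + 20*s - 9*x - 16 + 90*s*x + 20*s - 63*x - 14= s*(90*x + 40) - 72*x - 32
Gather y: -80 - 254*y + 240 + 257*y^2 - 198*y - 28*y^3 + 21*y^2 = -28*y^3 + 278*y^2 - 452*y + 160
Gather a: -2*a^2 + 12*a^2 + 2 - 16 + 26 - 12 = 10*a^2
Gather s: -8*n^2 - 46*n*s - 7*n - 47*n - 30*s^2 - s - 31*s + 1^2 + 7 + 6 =-8*n^2 - 54*n - 30*s^2 + s*(-46*n - 32) + 14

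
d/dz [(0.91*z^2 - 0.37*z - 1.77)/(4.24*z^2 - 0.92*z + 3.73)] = (0.7316*z^2 + 21.7982*z - 3.0085)/(17.9776*z^4 - 7.8016*z^3 + 32.4768*z^2 - 6.8632*z + 13.9129)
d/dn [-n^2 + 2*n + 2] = 2 - 2*n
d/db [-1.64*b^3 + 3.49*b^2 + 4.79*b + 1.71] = -4.92*b^2 + 6.98*b + 4.79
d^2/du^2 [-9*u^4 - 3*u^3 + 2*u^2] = -108*u^2 - 18*u + 4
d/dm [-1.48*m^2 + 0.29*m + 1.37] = 0.29 - 2.96*m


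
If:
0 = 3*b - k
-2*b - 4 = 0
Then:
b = -2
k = -6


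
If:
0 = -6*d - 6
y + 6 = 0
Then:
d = -1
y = -6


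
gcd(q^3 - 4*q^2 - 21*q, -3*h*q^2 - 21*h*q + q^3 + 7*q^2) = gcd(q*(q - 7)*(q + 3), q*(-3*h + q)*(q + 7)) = q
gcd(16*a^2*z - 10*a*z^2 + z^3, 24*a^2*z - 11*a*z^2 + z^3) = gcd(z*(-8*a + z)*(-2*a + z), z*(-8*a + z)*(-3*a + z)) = -8*a*z + z^2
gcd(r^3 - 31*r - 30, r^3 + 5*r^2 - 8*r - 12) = r + 1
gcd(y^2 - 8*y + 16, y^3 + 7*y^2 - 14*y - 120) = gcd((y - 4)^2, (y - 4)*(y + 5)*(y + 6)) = y - 4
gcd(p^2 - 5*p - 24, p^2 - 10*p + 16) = p - 8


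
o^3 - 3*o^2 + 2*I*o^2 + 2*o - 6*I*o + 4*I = (o - 2)*(o - 1)*(o + 2*I)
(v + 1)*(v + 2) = v^2 + 3*v + 2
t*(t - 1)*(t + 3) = t^3 + 2*t^2 - 3*t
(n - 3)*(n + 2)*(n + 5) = n^3 + 4*n^2 - 11*n - 30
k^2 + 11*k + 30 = (k + 5)*(k + 6)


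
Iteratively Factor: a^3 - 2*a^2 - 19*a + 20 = (a - 5)*(a^2 + 3*a - 4) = (a - 5)*(a - 1)*(a + 4)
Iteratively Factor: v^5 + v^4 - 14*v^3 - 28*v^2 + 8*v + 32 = (v + 2)*(v^4 - v^3 - 12*v^2 - 4*v + 16) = (v - 4)*(v + 2)*(v^3 + 3*v^2 - 4) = (v - 4)*(v + 2)^2*(v^2 + v - 2) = (v - 4)*(v + 2)^3*(v - 1)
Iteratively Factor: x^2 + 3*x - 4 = (x + 4)*(x - 1)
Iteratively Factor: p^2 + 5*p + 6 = (p + 3)*(p + 2)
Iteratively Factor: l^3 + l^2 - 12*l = (l)*(l^2 + l - 12) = l*(l - 3)*(l + 4)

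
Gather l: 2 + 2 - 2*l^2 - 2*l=-2*l^2 - 2*l + 4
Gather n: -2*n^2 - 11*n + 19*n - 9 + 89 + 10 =-2*n^2 + 8*n + 90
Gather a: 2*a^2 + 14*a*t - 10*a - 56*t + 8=2*a^2 + a*(14*t - 10) - 56*t + 8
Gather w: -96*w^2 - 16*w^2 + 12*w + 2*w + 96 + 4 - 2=-112*w^2 + 14*w + 98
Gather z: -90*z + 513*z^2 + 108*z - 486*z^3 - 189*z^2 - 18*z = -486*z^3 + 324*z^2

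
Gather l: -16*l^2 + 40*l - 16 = -16*l^2 + 40*l - 16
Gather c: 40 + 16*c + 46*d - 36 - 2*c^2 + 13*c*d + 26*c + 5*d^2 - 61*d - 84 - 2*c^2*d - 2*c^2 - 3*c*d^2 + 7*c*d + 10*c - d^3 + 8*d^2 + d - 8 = c^2*(-2*d - 4) + c*(-3*d^2 + 20*d + 52) - d^3 + 13*d^2 - 14*d - 88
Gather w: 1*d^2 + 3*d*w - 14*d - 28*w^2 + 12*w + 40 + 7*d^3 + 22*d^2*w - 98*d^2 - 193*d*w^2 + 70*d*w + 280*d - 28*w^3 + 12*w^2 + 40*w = 7*d^3 - 97*d^2 + 266*d - 28*w^3 + w^2*(-193*d - 16) + w*(22*d^2 + 73*d + 52) + 40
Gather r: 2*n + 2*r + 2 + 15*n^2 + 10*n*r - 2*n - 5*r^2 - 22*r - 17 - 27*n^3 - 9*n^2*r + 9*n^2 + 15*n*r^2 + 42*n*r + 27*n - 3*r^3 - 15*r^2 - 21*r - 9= -27*n^3 + 24*n^2 + 27*n - 3*r^3 + r^2*(15*n - 20) + r*(-9*n^2 + 52*n - 41) - 24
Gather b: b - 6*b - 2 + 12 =10 - 5*b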